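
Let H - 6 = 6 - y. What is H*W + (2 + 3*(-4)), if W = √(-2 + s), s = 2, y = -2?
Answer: -10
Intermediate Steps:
W = 0 (W = √(-2 + 2) = √0 = 0)
H = 14 (H = 6 + (6 - 1*(-2)) = 6 + (6 + 2) = 6 + 8 = 14)
H*W + (2 + 3*(-4)) = 14*0 + (2 + 3*(-4)) = 0 + (2 - 12) = 0 - 10 = -10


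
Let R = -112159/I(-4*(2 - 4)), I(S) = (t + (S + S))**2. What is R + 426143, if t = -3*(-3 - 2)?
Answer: 409411264/961 ≈ 4.2603e+5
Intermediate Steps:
t = 15 (t = -3*(-5) = 15)
I(S) = (15 + 2*S)**2 (I(S) = (15 + (S + S))**2 = (15 + 2*S)**2)
R = -112159/961 (R = -112159/(15 + 2*(-4*(2 - 4)))**2 = -112159/(15 + 2*(-4*(-2)))**2 = -112159/(15 + 2*8)**2 = -112159/(15 + 16)**2 = -112159/(31**2) = -112159/961 ≈ -116.71)
R + 426143 = -112159/961 + 426143 = 409411264/961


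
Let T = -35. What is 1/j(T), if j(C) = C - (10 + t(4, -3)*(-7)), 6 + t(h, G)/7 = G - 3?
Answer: -1/633 ≈ -0.0015798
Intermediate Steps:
t(h, G) = -63 + 7*G (t(h, G) = -42 + 7*(G - 3) = -42 + 7*(-3 + G) = -42 + (-21 + 7*G) = -63 + 7*G)
j(C) = -598 + C (j(C) = C - (10 + (-63 + 7*(-3))*(-7)) = C - (10 + (-63 - 21)*(-7)) = C - (10 - 84*(-7)) = C - (10 + 588) = C - 1*598 = C - 598 = -598 + C)
1/j(T) = 1/(-598 - 35) = 1/(-633) = -1/633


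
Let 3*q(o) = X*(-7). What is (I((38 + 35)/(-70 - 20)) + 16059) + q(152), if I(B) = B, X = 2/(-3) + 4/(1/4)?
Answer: 1442017/90 ≈ 16022.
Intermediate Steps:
X = 46/3 (X = 2*(-⅓) + 4/(¼) = -⅔ + 4*4 = -⅔ + 16 = 46/3 ≈ 15.333)
q(o) = -322/9 (q(o) = ((46/3)*(-7))/3 = (⅓)*(-322/3) = -322/9)
(I((38 + 35)/(-70 - 20)) + 16059) + q(152) = ((38 + 35)/(-70 - 20) + 16059) - 322/9 = (73/(-90) + 16059) - 322/9 = (73*(-1/90) + 16059) - 322/9 = (-73/90 + 16059) - 322/9 = 1445237/90 - 322/9 = 1442017/90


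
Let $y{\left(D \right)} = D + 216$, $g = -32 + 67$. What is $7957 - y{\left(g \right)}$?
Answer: $7706$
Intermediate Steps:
$g = 35$
$y{\left(D \right)} = 216 + D$
$7957 - y{\left(g \right)} = 7957 - \left(216 + 35\right) = 7957 - 251 = 7706$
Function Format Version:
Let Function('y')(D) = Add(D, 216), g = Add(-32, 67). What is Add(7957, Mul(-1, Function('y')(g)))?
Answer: 7706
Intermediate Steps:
g = 35
Function('y')(D) = Add(216, D)
Add(7957, Mul(-1, Function('y')(g))) = Add(7957, Mul(-1, Add(216, 35))) = Add(7957, Mul(-1, 251)) = Add(7957, -251) = 7706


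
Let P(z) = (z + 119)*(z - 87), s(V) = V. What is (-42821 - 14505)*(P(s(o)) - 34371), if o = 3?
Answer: 2557828794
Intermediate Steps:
P(z) = (-87 + z)*(119 + z) (P(z) = (119 + z)*(-87 + z) = (-87 + z)*(119 + z))
(-42821 - 14505)*(P(s(o)) - 34371) = (-42821 - 14505)*((-10353 + 3² + 32*3) - 34371) = -57326*((-10353 + 9 + 96) - 34371) = -57326*(-10248 - 34371) = -57326*(-44619) = 2557828794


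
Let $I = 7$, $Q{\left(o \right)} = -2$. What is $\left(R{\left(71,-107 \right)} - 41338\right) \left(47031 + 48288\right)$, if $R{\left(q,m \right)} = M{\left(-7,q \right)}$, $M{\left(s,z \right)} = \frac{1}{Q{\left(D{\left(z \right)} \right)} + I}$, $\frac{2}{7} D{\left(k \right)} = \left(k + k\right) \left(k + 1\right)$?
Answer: $- \frac{19701388791}{5} \approx -3.9403 \cdot 10^{9}$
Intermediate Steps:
$D{\left(k \right)} = 7 k \left(1 + k\right)$ ($D{\left(k \right)} = \frac{7 \left(k + k\right) \left(k + 1\right)}{2} = \frac{7 \cdot 2 k \left(1 + k\right)}{2} = 7 k \left(1 + k\right)$)
$M{\left(s,z \right)} = \frac{1}{5}$ ($M{\left(s,z \right)} = \frac{1}{-2 + 7} = \frac{1}{5}$)
$R{\left(q,m \right)} = \frac{1}{5}$
$\left(R{\left(71,-107 \right)} - 41338\right) \left(47031 + 48288\right) = \left(\frac{1}{5} - 41338\right) \left(47031 + 48288\right) = \left(- \frac{206689}{5}\right) 95319 = - \frac{19701388791}{5}$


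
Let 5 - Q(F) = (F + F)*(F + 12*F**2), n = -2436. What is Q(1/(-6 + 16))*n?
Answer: -1509102/125 ≈ -12073.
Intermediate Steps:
Q(F) = 5 - 2*F*(F + 12*F**2) (Q(F) = 5 - (F + F)*(F + 12*F**2) = 5 - 2*F*(F + 12*F**2))
Q(1/(-6 + 16))*n = (5 - 24/(-6 + 16)**3 - 2/(-6 + 16)**2)*(-2436) = (5 - 24*(1/10)**3 - 2*(1/10)**2)*(-2436) = (5 - 24*1/1000 - 2*1/100)*(-2436) = (5 - 3/125 - 1/50)*(-2436) = (1239/250)*(-2436) = -1509102/125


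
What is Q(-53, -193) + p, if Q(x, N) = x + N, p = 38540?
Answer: 38294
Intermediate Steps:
Q(x, N) = N + x
Q(-53, -193) + p = (-193 - 53) + 38540 = -246 + 38540 = 38294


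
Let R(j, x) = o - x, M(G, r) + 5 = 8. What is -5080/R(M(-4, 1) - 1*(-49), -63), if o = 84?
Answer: -5080/147 ≈ -34.558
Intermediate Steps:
M(G, r) = 3 (M(G, r) = -5 + 8 = 3)
R(j, x) = 84 - x
-5080/R(M(-4, 1) - 1*(-49), -63) = -5080/(84 - 1*(-63)) = -5080/(84 + 63) = -5080/147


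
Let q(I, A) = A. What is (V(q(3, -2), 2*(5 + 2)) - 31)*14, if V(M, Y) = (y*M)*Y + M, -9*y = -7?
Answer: -6902/9 ≈ -766.89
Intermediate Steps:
y = 7/9 (y = -1/9*(-7) = 7/9 ≈ 0.77778)
V(M, Y) = M + 7*M*Y/9 (V(M, Y) = (7*M/9)*Y + M = 7*M*Y/9 + M = M + 7*M*Y/9)
(V(q(3, -2), 2*(5 + 2)) - 31)*14 = ((1/9)*(-2)*(9 + 7*(2*(5 + 2))) - 31)*14 = ((1/9)*(-2)*(9 + 7*(2*7)) - 31)*14 = ((1/9)*(-2)*(9 + 7*14) - 31)*14 = ((1/9)*(-2)*(9 + 98) - 31)*14 = ((1/9)*(-2)*107 - 31)*14 = (-214/9 - 31)*14 = -493/9*14 = -6902/9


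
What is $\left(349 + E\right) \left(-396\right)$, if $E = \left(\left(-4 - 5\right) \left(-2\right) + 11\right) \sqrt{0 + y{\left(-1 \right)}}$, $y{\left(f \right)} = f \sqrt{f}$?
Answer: $-138204 - 11484 \sqrt{- i} \approx -1.4632 \cdot 10^{5} + 8120.4 i$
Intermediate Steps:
$y{\left(f \right)} = f^{\frac{3}{2}}$
$E = 29 \sqrt{- i}$ ($E = \left(\left(-4 - 5\right) \left(-2\right) + 11\right) \sqrt{0 + \left(-1\right)^{\frac{3}{2}}} = \left(\left(-9\right) \left(-2\right) + 11\right) \sqrt{0 - i} = \left(18 + 11\right) \sqrt{- i} = 29 \sqrt{- i} \approx 20.506 - 20.506 i$)
$\left(349 + E\right) \left(-396\right) = \left(349 + 29 \sqrt{- i}\right) \left(-396\right) = -138204 - 11484 \sqrt{- i}$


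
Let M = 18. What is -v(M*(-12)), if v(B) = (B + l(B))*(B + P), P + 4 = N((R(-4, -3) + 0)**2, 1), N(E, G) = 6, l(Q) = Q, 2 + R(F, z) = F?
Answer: -92448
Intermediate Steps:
R(F, z) = -2 + F
P = 2 (P = -4 + 6 = 2)
v(B) = 2*B*(2 + B) (v(B) = (B + B)*(B + 2) = (2*B)*(2 + B) = 2*B*(2 + B))
-v(M*(-12)) = -2*18*(-12)*(2 + 18*(-12)) = -2*(-216)*(2 - 216) = -2*(-216)*(-214) = -1*92448 = -92448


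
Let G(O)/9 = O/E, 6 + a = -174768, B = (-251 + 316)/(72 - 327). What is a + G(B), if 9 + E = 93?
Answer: -83192437/476 ≈ -1.7477e+5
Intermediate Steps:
B = -13/51 (B = 65/(-255) = 65*(-1/255) = -13/51 ≈ -0.25490)
E = 84 (E = -9 + 93 = 84)
a = -174774 (a = -6 - 174768 = -174774)
G(O) = 3*O/28 (G(O) = 9*(O/84) = 3*O/28)
a + G(B) = -174774 + (3/28)*(-13/51) = -174774 - 13/476 = -83192437/476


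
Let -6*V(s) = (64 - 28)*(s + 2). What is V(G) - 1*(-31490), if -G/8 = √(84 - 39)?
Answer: 31478 + 144*√5 ≈ 31800.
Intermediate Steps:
G = -24*√5 (G = -8*√(84 - 39) = -24*√5 ≈ -53.666)
V(s) = -12 - 6*s (V(s) = -(64 - 28)*(s + 2)/6 = -6*(2 + s) = -(72 + 36*s)/6 = -12 - 6*s)
V(G) - 1*(-31490) = (-12 - (-144)*√5) - 1*(-31490) = (-12 + 144*√5) + 31490 = 31478 + 144*√5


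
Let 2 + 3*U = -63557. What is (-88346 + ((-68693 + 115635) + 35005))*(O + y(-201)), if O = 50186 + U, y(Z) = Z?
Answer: -184282668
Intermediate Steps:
U = -63559/3 (U = -2/3 + (1/3)*(-63557) = -2/3 - 63557/3 = -63559/3 ≈ -21186.)
O = 86999/3 (O = 50186 - 63559/3 = 86999/3 ≈ 29000.)
(-88346 + ((-68693 + 115635) + 35005))*(O + y(-201)) = (-88346 + ((-68693 + 115635) + 35005))*(86999/3 - 201) = (-88346 + (46942 + 35005))*(86396/3) = (-88346 + 81947)*(86396/3) = -6399*86396/3 = -184282668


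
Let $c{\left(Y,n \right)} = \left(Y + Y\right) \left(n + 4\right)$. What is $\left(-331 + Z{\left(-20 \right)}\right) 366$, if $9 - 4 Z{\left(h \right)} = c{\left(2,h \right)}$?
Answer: $- \frac{228933}{2} \approx -1.1447 \cdot 10^{5}$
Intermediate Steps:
$c{\left(Y,n \right)} = 2 Y \left(4 + n\right)$
$Z{\left(h \right)} = - \frac{7}{4} - h$ ($Z{\left(h \right)} = \frac{9}{4} - \frac{2 \cdot 2 \left(4 + h\right)}{4} = \frac{9}{4} - \frac{16 + 4 h}{4} = \frac{9}{4} - \left(4 + h\right) = - \frac{7}{4} - h$)
$\left(-331 + Z{\left(-20 \right)}\right) 366 = \left(-331 - - \frac{73}{4}\right) 366 = \left(-331 + \left(- \frac{7}{4} + 20\right)\right) 366 = \left(-331 + \frac{73}{4}\right) 366 = \left(- \frac{1251}{4}\right) 366 = - \frac{228933}{2}$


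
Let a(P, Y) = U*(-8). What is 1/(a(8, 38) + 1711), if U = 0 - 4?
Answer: 1/1743 ≈ 0.00057372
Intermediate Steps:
U = -4
a(P, Y) = 32 (a(P, Y) = -4*(-8) = 32)
1/(a(8, 38) + 1711) = 1/(32 + 1711) = 1/1743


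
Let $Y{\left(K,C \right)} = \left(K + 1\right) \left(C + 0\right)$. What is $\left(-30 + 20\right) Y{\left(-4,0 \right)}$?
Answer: $0$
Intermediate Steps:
$Y{\left(K,C \right)} = C \left(1 + K\right)$ ($Y{\left(K,C \right)} = \left(1 + K\right) C = C \left(1 + K\right)$)
$\left(-30 + 20\right) Y{\left(-4,0 \right)} = \left(-30 + 20\right) 0 \left(1 - 4\right) = - 10 \cdot 0 \left(-3\right) = \left(-10\right) 0 = 0$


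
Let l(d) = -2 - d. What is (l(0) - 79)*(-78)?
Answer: 6318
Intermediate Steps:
(l(0) - 79)*(-78) = ((-2 - 1*0) - 79)*(-78) = ((-2 + 0) - 79)*(-78) = (-2 - 79)*(-78) = -81*(-78) = 6318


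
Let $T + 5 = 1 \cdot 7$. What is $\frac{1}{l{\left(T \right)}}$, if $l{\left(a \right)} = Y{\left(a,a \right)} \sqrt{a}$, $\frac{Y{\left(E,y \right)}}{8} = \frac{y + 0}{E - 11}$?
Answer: $- \frac{9 \sqrt{2}}{32} \approx -0.39775$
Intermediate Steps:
$Y{\left(E,y \right)} = \frac{8 y}{-11 + E}$ ($Y{\left(E,y \right)} = 8 \frac{y + 0}{E - 11} = 8 \frac{y}{-11 + E} = \frac{8 y}{-11 + E}$)
$T = 2$ ($T = -5 + 1 \cdot 7 = -5 + 7 = 2$)
$l{\left(a \right)} = \frac{8 a^{\frac{3}{2}}}{-11 + a}$ ($l{\left(a \right)} = \frac{8 a}{-11 + a} \sqrt{a} = \frac{8 a^{\frac{3}{2}}}{-11 + a}$)
$\frac{1}{l{\left(T \right)}} = \frac{1}{8 \cdot 2^{\frac{3}{2}} \frac{1}{-11 + 2}} = \frac{1}{8 \cdot 2 \sqrt{2} \frac{1}{-9}} = \frac{1}{8 \cdot 2 \sqrt{2} \left(- \frac{1}{9}\right)} = \frac{1}{\left(- \frac{16}{9}\right) \sqrt{2}} = - \frac{9 \sqrt{2}}{32}$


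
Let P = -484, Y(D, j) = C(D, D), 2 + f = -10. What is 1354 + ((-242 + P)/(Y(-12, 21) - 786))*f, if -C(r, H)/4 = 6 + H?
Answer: 170506/127 ≈ 1342.6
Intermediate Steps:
f = -12 (f = -2 - 10 = -12)
C(r, H) = -24 - 4*H (C(r, H) = -4*(6 + H) = -24 - 4*H)
Y(D, j) = -24 - 4*D
1354 + ((-242 + P)/(Y(-12, 21) - 786))*f = 1354 + ((-242 - 484)/((-24 - 4*(-12)) - 786))*(-12) = 1354 - 726/((-24 + 48) - 786)*(-12) = 1354 - 726/(24 - 786)*(-12) = 1354 - 726/(-762)*(-12) = 1354 - 726*(-1/762)*(-12) = 1354 + (121/127)*(-12) = 1354 - 1452/127 = 170506/127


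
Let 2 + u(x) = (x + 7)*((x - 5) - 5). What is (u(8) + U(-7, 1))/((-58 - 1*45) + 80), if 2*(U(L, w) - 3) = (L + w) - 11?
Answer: 75/46 ≈ 1.6304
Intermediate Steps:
U(L, w) = -5/2 + L/2 + w/2 (U(L, w) = 3 + ((L + w) - 11)/2 = 3 + (-11 + L + w)/2 = 3 + (-11/2 + L/2 + w/2) = -5/2 + L/2 + w/2)
u(x) = -2 + (-10 + x)*(7 + x) (u(x) = -2 + (x + 7)*((x - 5) - 5) = -2 + (7 + x)*((-5 + x) - 5) = -2 + (7 + x)*(-10 + x) = -2 + (-10 + x)*(7 + x))
(u(8) + U(-7, 1))/((-58 - 1*45) + 80) = ((-72 + 8**2 - 3*8) + (-5/2 + (1/2)*(-7) + (1/2)*1))/((-58 - 1*45) + 80) = ((-72 + 64 - 24) + (-5/2 - 7/2 + 1/2))/((-58 - 45) + 80) = (-32 - 11/2)/(-103 + 80) = -75/2/(-23) = -1/23*(-75/2) = 75/46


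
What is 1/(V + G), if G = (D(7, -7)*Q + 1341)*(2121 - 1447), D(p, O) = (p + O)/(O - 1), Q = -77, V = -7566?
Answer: 1/896268 ≈ 1.1157e-6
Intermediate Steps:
D(p, O) = (O + p)/(-1 + O)
G = 903834 (G = (((-7 + 7)/(-1 - 7))*(-77) + 1341)*(2121 - 1447) = ((0/(-8))*(-77) + 1341)*674 = (-1/8*0*(-77) + 1341)*674 = (0*(-77) + 1341)*674 = (0 + 1341)*674 = 1341*674 = 903834)
1/(V + G) = 1/(-7566 + 903834) = 1/896268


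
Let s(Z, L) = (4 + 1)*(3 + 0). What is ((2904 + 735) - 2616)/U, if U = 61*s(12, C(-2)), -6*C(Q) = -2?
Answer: 341/305 ≈ 1.1180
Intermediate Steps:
C(Q) = ⅓ (C(Q) = -⅙*(-2) = ⅓)
s(Z, L) = 15 (s(Z, L) = 5*3 = 15)
U = 915 (U = 61*15 = 915)
((2904 + 735) - 2616)/U = ((2904 + 735) - 2616)/915 = (3639 - 2616)*(1/915) = 1023*(1/915) = 341/305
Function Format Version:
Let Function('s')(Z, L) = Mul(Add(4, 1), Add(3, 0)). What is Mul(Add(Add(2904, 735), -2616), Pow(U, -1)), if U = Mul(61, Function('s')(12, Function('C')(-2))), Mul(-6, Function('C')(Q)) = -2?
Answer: Rational(341, 305) ≈ 1.1180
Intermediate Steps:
Function('C')(Q) = Rational(1, 3) (Function('C')(Q) = Mul(Rational(-1, 6), -2) = Rational(1, 3))
Function('s')(Z, L) = 15 (Function('s')(Z, L) = Mul(5, 3) = 15)
U = 915 (U = Mul(61, 15) = 915)
Mul(Add(Add(2904, 735), -2616), Pow(U, -1)) = Mul(Add(Add(2904, 735), -2616), Pow(915, -1)) = Mul(Add(3639, -2616), Rational(1, 915)) = Mul(1023, Rational(1, 915)) = Rational(341, 305)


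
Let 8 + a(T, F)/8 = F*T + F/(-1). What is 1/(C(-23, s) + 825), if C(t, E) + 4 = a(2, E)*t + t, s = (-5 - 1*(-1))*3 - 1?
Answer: 1/4662 ≈ 0.00021450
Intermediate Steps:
s = -13 (s = (-5 + 1)*3 - 1 = -4*3 - 1 = -12 - 1 = -13)
a(T, F) = -64 - 8*F + 8*F*T (a(T, F) = -64 + 8*(F*T + F/(-1)) = -64 + 8*(F*T + F*(-1)) = -64 + 8*(F*T - F) = -64 + 8*(-F + F*T) = -64 + (-8*F + 8*F*T) = -64 - 8*F + 8*F*T)
C(t, E) = -4 + t + t*(-64 + 8*E) (C(t, E) = -4 + ((-64 - 8*E + 8*E*2)*t + t) = -4 + ((-64 - 8*E + 16*E)*t + t) = -4 + ((-64 + 8*E)*t + t) = -4 + (t*(-64 + 8*E) + t) = -4 + (t + t*(-64 + 8*E)) = -4 + t + t*(-64 + 8*E))
1/(C(-23, s) + 825) = 1/((-4 - 23 + 8*(-23)*(-8 - 13)) + 825) = 1/((-4 - 23 + 8*(-23)*(-21)) + 825) = 1/((-4 - 23 + 3864) + 825) = 1/(3837 + 825) = 1/4662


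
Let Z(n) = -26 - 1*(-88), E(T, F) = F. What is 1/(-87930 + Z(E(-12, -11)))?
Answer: -1/87868 ≈ -1.1381e-5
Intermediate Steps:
Z(n) = 62 (Z(n) = -26 + 88 = 62)
1/(-87930 + Z(E(-12, -11))) = 1/(-87930 + 62) = 1/(-87868) = -1/87868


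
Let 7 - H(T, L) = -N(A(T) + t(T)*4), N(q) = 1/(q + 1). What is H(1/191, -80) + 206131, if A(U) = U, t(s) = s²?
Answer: 7560353769/36676 ≈ 2.0614e+5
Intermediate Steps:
N(q) = 1/(1 + q)
H(T, L) = 7 + 1/(1 + T + 4*T²) (H(T, L) = 7 - (-1)/(1 + (T + T²*4)) = 7 - (-1)/(1 + (T + 4*T²)) = 7 - (-1)/(1 + T + 4*T²) = 7 + 1/(1 + T + 4*T²))
H(1/191, -80) + 206131 = (8 + 7/191 + 28*(1/191)²)/(1 + 1/191 + 4*(1/191)²) + 206131 = (8 + 7*(1/191) + 28*(1/191)²)/(1 + 1/191 + 4*(1/191)²) + 206131 = (8 + 7/191 + 28*(1/36481))/(1 + 1/191 + 4*(1/36481)) + 206131 = (8 + 7/191 + 28/36481)/(1 + 1/191 + 4/36481) + 206131 = (293213/36481)/(36676/36481) + 206131 = (36481/36676)*(293213/36481) + 206131 = 293213/36676 + 206131 = 7560353769/36676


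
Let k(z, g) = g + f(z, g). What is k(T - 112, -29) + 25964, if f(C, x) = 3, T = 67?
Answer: 25938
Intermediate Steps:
k(z, g) = 3 + g (k(z, g) = g + 3 = 3 + g)
k(T - 112, -29) + 25964 = (3 - 29) + 25964 = -26 + 25964 = 25938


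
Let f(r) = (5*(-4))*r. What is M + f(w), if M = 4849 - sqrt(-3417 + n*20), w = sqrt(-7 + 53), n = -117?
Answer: 4849 - 20*sqrt(46) - I*sqrt(5757) ≈ 4713.4 - 75.875*I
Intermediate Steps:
w = sqrt(46) ≈ 6.7823
f(r) = -20*r
M = 4849 - I*sqrt(5757) (M = 4849 - sqrt(-3417 - 117*20) = 4849 - sqrt(-3417 - 2340) = 4849 - sqrt(-5757) = 4849 - I*sqrt(5757) ≈ 4849.0 - 75.875*I)
M + f(w) = (4849 - I*sqrt(5757)) - 20*sqrt(46) = 4849 - 20*sqrt(46) - I*sqrt(5757)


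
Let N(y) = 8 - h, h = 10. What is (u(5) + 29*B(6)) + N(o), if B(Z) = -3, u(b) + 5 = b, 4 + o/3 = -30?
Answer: -89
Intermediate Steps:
o = -102 (o = -12 + 3*(-30) = -12 - 90 = -102)
u(b) = -5 + b
N(y) = -2 (N(y) = 8 - 1*10 = 8 - 10 = -2)
(u(5) + 29*B(6)) + N(o) = ((-5 + 5) + 29*(-3)) - 2 = (0 - 87) - 2 = -87 - 2 = -89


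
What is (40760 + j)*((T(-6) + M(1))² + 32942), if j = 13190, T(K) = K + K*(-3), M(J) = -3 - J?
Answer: 1780673700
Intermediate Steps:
T(K) = -2*K (T(K) = K - 3*K = -2*K)
(40760 + j)*((T(-6) + M(1))² + 32942) = (40760 + 13190)*((-2*(-6) + (-3 - 1*1))² + 32942) = 53950*((12 + (-3 - 1))² + 32942) = 53950*((12 - 4)² + 32942) = 53950*(8² + 32942) = 53950*(64 + 32942) = 53950*33006 = 1780673700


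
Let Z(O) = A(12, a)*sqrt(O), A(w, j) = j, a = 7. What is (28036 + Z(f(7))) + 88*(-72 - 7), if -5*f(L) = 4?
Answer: 21084 + 14*I*sqrt(5)/5 ≈ 21084.0 + 6.261*I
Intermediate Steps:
f(L) = -4/5 (f(L) = -1/5*4 = -4/5)
Z(O) = 7*sqrt(O)
(28036 + Z(f(7))) + 88*(-72 - 7) = (28036 + 7*sqrt(-4/5)) + 88*(-72 - 7) = (28036 + 7*(2*I*sqrt(5)/5)) + 88*(-79) = (28036 + 14*I*sqrt(5)/5) - 6952 = 21084 + 14*I*sqrt(5)/5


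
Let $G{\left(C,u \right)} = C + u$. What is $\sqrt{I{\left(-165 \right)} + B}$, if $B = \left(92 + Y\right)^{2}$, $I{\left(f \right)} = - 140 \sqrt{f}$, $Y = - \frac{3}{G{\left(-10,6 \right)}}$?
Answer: $\frac{\sqrt{137641 - 2240 i \sqrt{165}}}{4} \approx 93.25 - 9.6425 i$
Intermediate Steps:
$Y = \frac{3}{4}$ ($Y = - \frac{3}{-10 + 6} = - \frac{3}{-4} = \left(-3\right) \left(- \frac{1}{4}\right) = \frac{3}{4} \approx 0.75$)
$B = \frac{137641}{16}$ ($B = \left(92 + \frac{3}{4}\right)^{2} = \left(\frac{371}{4}\right)^{2} = \frac{137641}{16} \approx 8602.6$)
$\sqrt{I{\left(-165 \right)} + B} = \sqrt{- 140 \sqrt{-165} + \frac{137641}{16}} = \sqrt{- 140 i \sqrt{165} + \frac{137641}{16}} = \sqrt{\frac{137641}{16} - 140 i \sqrt{165}}$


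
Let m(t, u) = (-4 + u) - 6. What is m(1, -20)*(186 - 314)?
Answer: 3840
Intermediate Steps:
m(t, u) = -10 + u
m(1, -20)*(186 - 314) = (-10 - 20)*(186 - 314) = -30*(-128) = 3840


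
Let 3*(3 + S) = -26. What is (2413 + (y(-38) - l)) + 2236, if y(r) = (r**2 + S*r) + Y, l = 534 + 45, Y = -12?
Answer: 17836/3 ≈ 5945.3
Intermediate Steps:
S = -35/3 (S = -3 + (1/3)*(-26) = -3 - 26/3 = -35/3 ≈ -11.667)
l = 579
y(r) = -12 + r**2 - 35*r/3 (y(r) = (r**2 - 35*r/3) - 12 = -12 + r**2 - 35*r/3)
(2413 + (y(-38) - l)) + 2236 = (2413 + ((-12 + (-38)**2 - 35/3*(-38)) - 1*579)) + 2236 = (2413 + ((-12 + 1444 + 1330/3) - 579)) + 2236 = (2413 + (5626/3 - 579)) + 2236 = (2413 + 3889/3) + 2236 = 11128/3 + 2236 = 17836/3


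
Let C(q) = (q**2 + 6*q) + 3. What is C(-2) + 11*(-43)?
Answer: -478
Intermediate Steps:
C(q) = 3 + q**2 + 6*q
C(-2) + 11*(-43) = (3 + (-2)**2 + 6*(-2)) + 11*(-43) = (3 + 4 - 12) - 473 = -5 - 473 = -478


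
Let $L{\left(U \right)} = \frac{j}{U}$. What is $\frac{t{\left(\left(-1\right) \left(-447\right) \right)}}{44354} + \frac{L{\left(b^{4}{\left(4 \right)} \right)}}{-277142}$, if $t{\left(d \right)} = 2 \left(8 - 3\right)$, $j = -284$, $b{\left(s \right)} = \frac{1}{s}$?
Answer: $\frac{806871159}{3073089067} \approx 0.26256$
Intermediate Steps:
$L{\left(U \right)} = - \frac{284}{U}$
$t{\left(d \right)} = 10$ ($t{\left(d \right)} = 2 \cdot 5 = 10$)
$\frac{t{\left(\left(-1\right) \left(-447\right) \right)}}{44354} + \frac{L{\left(b^{4}{\left(4 \right)} \right)}}{-277142} = \frac{10}{44354} + \frac{\left(-284\right) \frac{1}{\left(\frac{1}{4}\right)^{4}}}{-277142} = 10 \cdot \frac{1}{44354} + - \frac{284}{\left(\frac{1}{4}\right)^{4}} \left(- \frac{1}{277142}\right) = \frac{5}{22177} + - 284 \frac{1}{\frac{1}{256}} \left(- \frac{1}{277142}\right) = \frac{5}{22177} + \left(-284\right) 256 \left(- \frac{1}{277142}\right) = \frac{5}{22177} - - \frac{36352}{138571} = \frac{5}{22177} + \frac{36352}{138571} = \frac{806871159}{3073089067}$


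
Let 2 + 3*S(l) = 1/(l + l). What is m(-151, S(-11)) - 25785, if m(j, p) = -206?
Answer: -25991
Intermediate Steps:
S(l) = -2/3 + 1/(6*l) (S(l) = -2/3 + 1/(3*(l + l)) = -2/3 + 1/(3*((2*l))) = -2/3 + (1/(2*l))/3 = -2/3 + 1/(6*l))
m(-151, S(-11)) - 25785 = -206 - 25785 = -25991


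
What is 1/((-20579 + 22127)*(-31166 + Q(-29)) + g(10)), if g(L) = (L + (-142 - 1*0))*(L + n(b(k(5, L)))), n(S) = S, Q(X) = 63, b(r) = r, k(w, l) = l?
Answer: -1/48150084 ≈ -2.0768e-8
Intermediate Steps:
g(L) = 2*L*(-142 + L) (g(L) = (L + (-142 - 1*0))*(L + L) = (L + (-142 + 0))*(2*L) = (L - 142)*(2*L) = (-142 + L)*(2*L) = 2*L*(-142 + L))
1/((-20579 + 22127)*(-31166 + Q(-29)) + g(10)) = 1/((-20579 + 22127)*(-31166 + 63) + 2*10*(-142 + 10)) = 1/(1548*(-31103) + 2*10*(-132)) = 1/(-48147444 - 2640) = 1/(-48150084) = -1/48150084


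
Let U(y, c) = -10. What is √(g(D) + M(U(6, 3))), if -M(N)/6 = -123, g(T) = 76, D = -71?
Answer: √814 ≈ 28.531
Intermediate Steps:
M(N) = 738 (M(N) = -6*(-123) = 738)
√(g(D) + M(U(6, 3))) = √(76 + 738) = √814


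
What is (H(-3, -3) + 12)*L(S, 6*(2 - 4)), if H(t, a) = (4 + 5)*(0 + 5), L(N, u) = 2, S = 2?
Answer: 114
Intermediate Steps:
H(t, a) = 45 (H(t, a) = 9*5 = 45)
(H(-3, -3) + 12)*L(S, 6*(2 - 4)) = (45 + 12)*2 = 57*2 = 114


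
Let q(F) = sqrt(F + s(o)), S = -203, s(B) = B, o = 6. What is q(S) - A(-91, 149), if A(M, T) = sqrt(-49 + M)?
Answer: I*(sqrt(197) - 2*sqrt(35)) ≈ 2.2035*I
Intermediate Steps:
q(F) = sqrt(6 + F) (q(F) = sqrt(F + 6) = sqrt(6 + F))
q(S) - A(-91, 149) = sqrt(6 - 203) - sqrt(-49 - 91) = sqrt(-197) - sqrt(-140) = I*sqrt(197) - 2*I*sqrt(35)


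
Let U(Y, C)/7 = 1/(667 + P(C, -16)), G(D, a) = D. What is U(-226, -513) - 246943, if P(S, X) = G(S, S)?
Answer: -5432745/22 ≈ -2.4694e+5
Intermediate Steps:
P(S, X) = S
U(Y, C) = 7/(667 + C)
U(-226, -513) - 246943 = 7/(667 - 513) - 246943 = 7/154 - 246943 = 7*(1/154) - 246943 = 1/22 - 246943 = -5432745/22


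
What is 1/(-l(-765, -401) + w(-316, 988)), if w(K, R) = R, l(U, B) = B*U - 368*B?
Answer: -1/453345 ≈ -2.2058e-6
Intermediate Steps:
l(U, B) = -368*B + B*U
1/(-l(-765, -401) + w(-316, 988)) = 1/(-(-401)*(-368 - 765) + 988) = 1/(-(-401)*(-1133) + 988) = 1/(-1*454333 + 988) = 1/(-454333 + 988) = 1/(-453345) = -1/453345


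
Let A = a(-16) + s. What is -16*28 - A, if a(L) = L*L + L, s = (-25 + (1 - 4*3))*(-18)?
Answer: -1336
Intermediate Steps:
s = 648 (s = (-25 + (1 - 12))*(-18) = (-25 - 11)*(-18) = -36*(-18) = 648)
a(L) = L + L² (a(L) = L² + L = L + L²)
A = 888 (A = -16*(1 - 16) + 648 = -16*(-15) + 648 = 240 + 648 = 888)
-16*28 - A = -16*28 - 1*888 = -448 - 888 = -1336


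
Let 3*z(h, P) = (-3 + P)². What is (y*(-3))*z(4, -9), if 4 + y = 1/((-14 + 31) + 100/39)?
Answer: 433872/763 ≈ 568.64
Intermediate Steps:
z(h, P) = (-3 + P)²/3
y = -3013/763 (y = -4 + 1/((-14 + 31) + 100/39) = -4 + 1/(17 + 100*(1/39)) = -4 + 1/(17 + 100/39) = -4 + 1/(763/39) = -4 + 39/763 = -3013/763 ≈ -3.9489)
(y*(-3))*z(4, -9) = (-3013/763*(-3))*((-3 - 9)²/3) = 9039*((⅓)*(-12)²)/763 = 9039*((⅓)*144)/763 = (9039/763)*48 = 433872/763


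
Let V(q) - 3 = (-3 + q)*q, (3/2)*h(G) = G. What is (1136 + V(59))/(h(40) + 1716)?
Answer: 13329/5228 ≈ 2.5495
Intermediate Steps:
h(G) = 2*G/3
V(q) = 3 + q*(-3 + q) (V(q) = 3 + (-3 + q)*q = 3 + q*(-3 + q))
(1136 + V(59))/(h(40) + 1716) = (1136 + (3 + 59² - 3*59))/((⅔)*40 + 1716) = (1136 + (3 + 3481 - 177))/(80/3 + 1716) = (1136 + 3307)/(5228/3) = 4443*(3/5228) = 13329/5228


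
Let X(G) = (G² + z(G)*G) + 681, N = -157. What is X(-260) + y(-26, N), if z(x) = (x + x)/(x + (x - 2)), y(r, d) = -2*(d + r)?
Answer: 17849267/261 ≈ 68388.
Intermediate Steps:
y(r, d) = -2*d - 2*r
z(x) = 2*x/(-2 + 2*x) (z(x) = (2*x)/(x + (-2 + x)) = (2*x)/(-2 + 2*x) = 2*x/(-2 + 2*x))
X(G) = 681 + G² + G²/(-1 + G) (X(G) = (G² + (G/(-1 + G))*G) + 681 = (G² + G²/(-1 + G)) + 681 = 681 + G² + G²/(-1 + G))
X(-260) + y(-26, N) = (-681 + (-260)³ + 681*(-260))/(-1 - 260) + (-2*(-157) - 2*(-26)) = (-681 - 17576000 - 177060)/(-261) + (314 + 52) = -1/261*(-17753741) + 366 = 17753741/261 + 366 = 17849267/261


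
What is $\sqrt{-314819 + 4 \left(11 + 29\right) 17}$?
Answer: $i \sqrt{312099} \approx 558.66 i$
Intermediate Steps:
$\sqrt{-314819 + 4 \left(11 + 29\right) 17} = \sqrt{-314819 + 4 \cdot 40 \cdot 17} = \sqrt{-314819 + 160 \cdot 17} = \sqrt{-314819 + 2720} = \sqrt{-312099} = i \sqrt{312099}$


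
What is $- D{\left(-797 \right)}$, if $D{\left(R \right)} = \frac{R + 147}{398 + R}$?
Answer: $- \frac{650}{399} \approx -1.6291$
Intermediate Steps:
$D{\left(R \right)} = \frac{147 + R}{398 + R}$
$- D{\left(-797 \right)} = - \frac{147 - 797}{398 - 797} = - \frac{-650}{-399} = - \frac{\left(-1\right) \left(-650\right)}{399} = \left(-1\right) \frac{650}{399} = - \frac{650}{399}$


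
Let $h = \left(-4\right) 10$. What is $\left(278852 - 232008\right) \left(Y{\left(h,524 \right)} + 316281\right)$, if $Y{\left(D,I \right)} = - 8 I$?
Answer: $14619497116$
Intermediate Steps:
$h = -40$
$\left(278852 - 232008\right) \left(Y{\left(h,524 \right)} + 316281\right) = \left(278852 - 232008\right) \left(\left(-8\right) 524 + 316281\right) = 46844 \left(-4192 + 316281\right) = 46844 \cdot 312089 = 14619497116$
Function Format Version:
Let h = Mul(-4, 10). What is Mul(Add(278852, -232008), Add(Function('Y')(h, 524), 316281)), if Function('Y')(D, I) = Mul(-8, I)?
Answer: 14619497116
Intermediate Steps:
h = -40
Mul(Add(278852, -232008), Add(Function('Y')(h, 524), 316281)) = Mul(Add(278852, -232008), Add(Mul(-8, 524), 316281)) = Mul(46844, Add(-4192, 316281)) = Mul(46844, 312089) = 14619497116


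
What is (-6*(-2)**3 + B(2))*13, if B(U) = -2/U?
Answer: 611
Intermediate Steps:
(-6*(-2)**3 + B(2))*13 = (-6*(-2)**3 - 2/2)*13 = (-6*(-8) - 2*1/2)*13 = (48 - 1)*13 = 47*13 = 611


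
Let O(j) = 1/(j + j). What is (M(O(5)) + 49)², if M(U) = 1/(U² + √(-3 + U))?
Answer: (146020*√290 + 69606799*I)/(20*√290 + 28999*I) ≈ 2401.0 - 57.55*I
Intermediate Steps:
O(j) = 1/(2*j)
(M(O(5)) + 49)² = (1/(((½)/5)² + √(-3 + (½)/5)) + 49)² = (1/(((½)*(⅕))² + √(-3 + (½)*(⅕))) + 49)² = (1/((⅒)² + √(-3 + ⅒)) + 49)² = (1/(1/100 + √(-29/10)) + 49)² = (1/(1/100 + I*√290/10) + 49)² = (49 + 1/(1/100 + I*√290/10))²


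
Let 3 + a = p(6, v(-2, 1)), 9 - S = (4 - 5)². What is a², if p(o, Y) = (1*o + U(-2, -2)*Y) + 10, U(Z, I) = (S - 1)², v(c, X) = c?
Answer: 7225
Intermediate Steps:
S = 8 (S = 9 - (4 - 5)² = 9 - 1*(-1)² = 9 - 1*1 = 9 - 1 = 8)
U(Z, I) = 49 (U(Z, I) = (8 - 1)² = 7² = 49)
p(o, Y) = 10 + o + 49*Y (p(o, Y) = (1*o + 49*Y) + 10 = (o + 49*Y) + 10 = 10 + o + 49*Y)
a = -85 (a = -3 + (10 + 6 + 49*(-2)) = -3 + (10 + 6 - 98) = -3 - 82 = -85)
a² = (-85)² = 7225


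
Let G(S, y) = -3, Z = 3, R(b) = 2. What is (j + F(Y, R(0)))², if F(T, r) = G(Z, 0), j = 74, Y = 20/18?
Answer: 5041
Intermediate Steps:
Y = 10/9 (Y = 20*(1/18) = 10/9 ≈ 1.1111)
F(T, r) = -3
(j + F(Y, R(0)))² = (74 - 3)² = 71² = 5041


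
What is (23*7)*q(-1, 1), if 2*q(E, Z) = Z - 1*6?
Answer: -805/2 ≈ -402.50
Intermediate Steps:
q(E, Z) = -3 + Z/2 (q(E, Z) = (Z - 1*6)/2 = (Z - 6)/2 = (-6 + Z)/2 = -3 + Z/2)
(23*7)*q(-1, 1) = (23*7)*(-3 + (½)*1) = 161*(-3 + ½) = 161*(-5/2) = -805/2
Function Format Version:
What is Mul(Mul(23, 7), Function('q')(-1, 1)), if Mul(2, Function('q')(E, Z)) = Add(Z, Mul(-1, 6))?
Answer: Rational(-805, 2) ≈ -402.50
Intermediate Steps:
Function('q')(E, Z) = Add(-3, Mul(Rational(1, 2), Z)) (Function('q')(E, Z) = Mul(Rational(1, 2), Add(Z, Mul(-1, 6))) = Mul(Rational(1, 2), Add(Z, -6)) = Mul(Rational(1, 2), Add(-6, Z)) = Add(-3, Mul(Rational(1, 2), Z)))
Mul(Mul(23, 7), Function('q')(-1, 1)) = Mul(Mul(23, 7), Add(-3, Mul(Rational(1, 2), 1))) = Mul(161, Add(-3, Rational(1, 2))) = Mul(161, Rational(-5, 2)) = Rational(-805, 2)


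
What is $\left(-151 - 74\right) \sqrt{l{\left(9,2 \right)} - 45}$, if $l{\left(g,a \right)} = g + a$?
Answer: $- 225 i \sqrt{34} \approx - 1312.0 i$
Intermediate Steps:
$l{\left(g,a \right)} = a + g$
$\left(-151 - 74\right) \sqrt{l{\left(9,2 \right)} - 45} = \left(-151 - 74\right) \sqrt{\left(2 + 9\right) - 45} = - 225 \sqrt{11 - 45} = - 225 \sqrt{-34} = - 225 i \sqrt{34}$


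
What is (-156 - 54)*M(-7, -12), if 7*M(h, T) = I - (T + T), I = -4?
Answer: -600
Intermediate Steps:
M(h, T) = -4/7 - 2*T/7 (M(h, T) = (-4 - (T + T))/7 = (-4 - 2*T)/7 = -4/7 - 2*T/7)
(-156 - 54)*M(-7, -12) = (-156 - 54)*(-4/7 - 2/7*(-12)) = -210*(-4/7 + 24/7) = -210*20/7 = -600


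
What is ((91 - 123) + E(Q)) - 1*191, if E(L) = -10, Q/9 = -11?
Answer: -233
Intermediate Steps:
Q = -99 (Q = 9*(-11) = -99)
((91 - 123) + E(Q)) - 1*191 = ((91 - 123) - 10) - 1*191 = (-32 - 10) - 191 = -42 - 191 = -233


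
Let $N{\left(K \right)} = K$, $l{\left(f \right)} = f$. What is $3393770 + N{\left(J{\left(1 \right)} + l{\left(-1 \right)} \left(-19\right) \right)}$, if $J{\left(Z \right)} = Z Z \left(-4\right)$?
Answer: $3393785$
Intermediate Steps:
$J{\left(Z \right)} = - 4 Z^{2}$ ($J{\left(Z \right)} = Z^{2} \left(-4\right) = - 4 Z^{2}$)
$3393770 + N{\left(J{\left(1 \right)} + l{\left(-1 \right)} \left(-19\right) \right)} = 3393770 - \left(-19 + 4 \cdot 1^{2}\right) = 3393770 + \left(\left(-4\right) 1 + 19\right) = 3393770 + \left(-4 + 19\right) = 3393770 + 15 = 3393785$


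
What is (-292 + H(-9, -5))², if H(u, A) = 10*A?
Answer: 116964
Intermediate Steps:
(-292 + H(-9, -5))² = (-292 + 10*(-5))² = (-292 - 50)² = (-342)² = 116964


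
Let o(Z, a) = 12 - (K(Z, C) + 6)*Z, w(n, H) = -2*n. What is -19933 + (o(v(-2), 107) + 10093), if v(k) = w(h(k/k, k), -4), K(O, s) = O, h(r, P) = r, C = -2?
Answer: -9820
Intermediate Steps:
v(k) = -2 (v(k) = -2*k/k = -2*1 = -2)
o(Z, a) = 12 - Z*(6 + Z) (o(Z, a) = 12 - (Z + 6)*Z = 12 - (6 + Z)*Z = 12 - Z*(6 + Z))
-19933 + (o(v(-2), 107) + 10093) = -19933 + ((12 - 1*(-2)² - 6*(-2)) + 10093) = -19933 + ((12 - 1*4 + 12) + 10093) = -19933 + ((12 - 4 + 12) + 10093) = -19933 + (20 + 10093) = -19933 + 10113 = -9820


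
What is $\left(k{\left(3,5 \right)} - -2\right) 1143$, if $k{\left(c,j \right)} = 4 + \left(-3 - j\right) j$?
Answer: $-38862$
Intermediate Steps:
$k{\left(c,j \right)} = 4 + j \left(-3 - j\right)$
$\left(k{\left(3,5 \right)} - -2\right) 1143 = \left(\left(4 - 5^{2} - 15\right) - -2\right) 1143 = \left(\left(4 - 25 - 15\right) + 2\right) 1143 = \left(-36 + 2\right) 1143 = \left(-34\right) 1143 = -38862$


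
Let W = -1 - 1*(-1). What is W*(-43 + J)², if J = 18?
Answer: 0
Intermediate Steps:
W = 0 (W = -1 + 1 = 0)
W*(-43 + J)² = 0*(-43 + 18)² = 0*(-25)² = 0*625 = 0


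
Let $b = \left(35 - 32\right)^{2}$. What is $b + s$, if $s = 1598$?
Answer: $1607$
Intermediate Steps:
$b = 9$ ($b = 3^{2} = 9$)
$b + s = 9 + 1598 = 1607$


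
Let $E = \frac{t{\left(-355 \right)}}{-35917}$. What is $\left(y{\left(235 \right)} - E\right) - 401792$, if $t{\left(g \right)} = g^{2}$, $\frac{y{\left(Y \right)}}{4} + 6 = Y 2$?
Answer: $- \frac{14364375287}{35917} \approx -3.9993 \cdot 10^{5}$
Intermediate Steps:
$y{\left(Y \right)} = -24 + 8 Y$ ($y{\left(Y \right)} = -24 + 4 Y 2 = -24 + 4 \cdot 2 Y = -24 + 8 Y$)
$E = - \frac{126025}{35917}$ ($E = \frac{\left(-355\right)^{2}}{-35917} = 126025 \left(- \frac{1}{35917}\right) = - \frac{126025}{35917} \approx -3.5088$)
$\left(y{\left(235 \right)} - E\right) - 401792 = \left(\left(-24 + 8 \cdot 235\right) - - \frac{126025}{35917}\right) - 401792 = \left(\left(-24 + 1880\right) + \frac{126025}{35917}\right) - 401792 = \left(1856 + \frac{126025}{35917}\right) - 401792 = \frac{66787977}{35917} - 401792 = - \frac{14364375287}{35917}$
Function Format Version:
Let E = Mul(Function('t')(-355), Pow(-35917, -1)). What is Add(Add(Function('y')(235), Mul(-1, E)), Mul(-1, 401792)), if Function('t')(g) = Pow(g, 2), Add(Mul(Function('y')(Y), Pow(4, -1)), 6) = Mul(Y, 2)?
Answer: Rational(-14364375287, 35917) ≈ -3.9993e+5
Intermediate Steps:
Function('y')(Y) = Add(-24, Mul(8, Y)) (Function('y')(Y) = Add(-24, Mul(4, Mul(Y, 2))) = Add(-24, Mul(4, Mul(2, Y))) = Add(-24, Mul(8, Y)))
E = Rational(-126025, 35917) (E = Mul(Pow(-355, 2), Pow(-35917, -1)) = Mul(126025, Rational(-1, 35917)) = Rational(-126025, 35917) ≈ -3.5088)
Add(Add(Function('y')(235), Mul(-1, E)), Mul(-1, 401792)) = Add(Add(Add(-24, Mul(8, 235)), Mul(-1, Rational(-126025, 35917))), Mul(-1, 401792)) = Add(Add(Add(-24, 1880), Rational(126025, 35917)), -401792) = Add(Add(1856, Rational(126025, 35917)), -401792) = Add(Rational(66787977, 35917), -401792) = Rational(-14364375287, 35917)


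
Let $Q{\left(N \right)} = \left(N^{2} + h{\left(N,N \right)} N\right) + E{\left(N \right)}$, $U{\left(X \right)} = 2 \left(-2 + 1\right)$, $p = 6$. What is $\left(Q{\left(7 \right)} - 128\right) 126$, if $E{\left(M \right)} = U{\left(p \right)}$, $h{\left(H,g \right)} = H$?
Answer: $-4032$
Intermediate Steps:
$U{\left(X \right)} = -2$ ($U{\left(X \right)} = 2 \left(-1\right) = -2$)
$E{\left(M \right)} = -2$
$Q{\left(N \right)} = -2 + 2 N^{2}$ ($Q{\left(N \right)} = \left(N^{2} + N N\right) - 2 = \left(N^{2} + N^{2}\right) - 2 = 2 N^{2} - 2 = -2 + 2 N^{2}$)
$\left(Q{\left(7 \right)} - 128\right) 126 = \left(\left(-2 + 2 \cdot 7^{2}\right) - 128\right) 126 = \left(\left(-2 + 2 \cdot 49\right) - 128\right) 126 = \left(\left(-2 + 98\right) - 128\right) 126 = \left(96 - 128\right) 126 = \left(-32\right) 126 = -4032$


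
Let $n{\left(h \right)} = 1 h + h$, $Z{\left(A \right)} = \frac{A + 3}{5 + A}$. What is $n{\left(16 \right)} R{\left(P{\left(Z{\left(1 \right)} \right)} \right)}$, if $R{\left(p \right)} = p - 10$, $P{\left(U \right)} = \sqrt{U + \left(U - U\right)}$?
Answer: $-320 + \frac{32 \sqrt{6}}{3} \approx -293.87$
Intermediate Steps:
$Z{\left(A \right)} = \frac{3 + A}{5 + A}$
$n{\left(h \right)} = 2 h$ ($n{\left(h \right)} = h + h = 2 h$)
$P{\left(U \right)} = \sqrt{U}$ ($P{\left(U \right)} = \sqrt{U + 0} = \sqrt{U}$)
$R{\left(p \right)} = -10 + p$
$n{\left(16 \right)} R{\left(P{\left(Z{\left(1 \right)} \right)} \right)} = 2 \cdot 16 \left(-10 + \sqrt{\frac{3 + 1}{5 + 1}}\right) = 32 \left(-10 + \sqrt{\frac{1}{6} \cdot 4}\right) = 32 \left(-10 + \sqrt{\frac{2}{3}}\right) = 32 \left(-10 + \frac{\sqrt{6}}{3}\right) = -320 + \frac{32 \sqrt{6}}{3}$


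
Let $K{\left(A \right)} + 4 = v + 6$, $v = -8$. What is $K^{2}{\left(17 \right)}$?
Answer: $36$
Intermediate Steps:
$K{\left(A \right)} = -6$ ($K{\left(A \right)} = -4 + \left(-8 + 6\right) = -4 - 2 = -6$)
$K^{2}{\left(17 \right)} = \left(-6\right)^{2} = 36$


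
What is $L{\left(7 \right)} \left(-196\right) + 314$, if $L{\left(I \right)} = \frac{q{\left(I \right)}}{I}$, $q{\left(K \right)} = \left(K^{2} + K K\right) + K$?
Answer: $-2626$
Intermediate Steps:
$q{\left(K \right)} = K + 2 K^{2}$ ($q{\left(K \right)} = \left(K^{2} + K^{2}\right) + K = 2 K^{2} + K = K + 2 K^{2}$)
$L{\left(I \right)} = 1 + 2 I$ ($L{\left(I \right)} = \frac{I \left(1 + 2 I\right)}{I} = 1 + 2 I$)
$L{\left(7 \right)} \left(-196\right) + 314 = \left(1 + 2 \cdot 7\right) \left(-196\right) + 314 = \left(1 + 14\right) \left(-196\right) + 314 = 15 \left(-196\right) + 314 = -2940 + 314 = -2626$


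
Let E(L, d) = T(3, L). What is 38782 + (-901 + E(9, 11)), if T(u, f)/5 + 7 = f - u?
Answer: 37876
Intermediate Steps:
T(u, f) = -35 - 5*u + 5*f (T(u, f) = -35 + 5*(f - u) = -35 + (-5*u + 5*f) = -35 - 5*u + 5*f)
E(L, d) = -50 + 5*L (E(L, d) = -35 - 5*3 + 5*L = -35 - 15 + 5*L = -50 + 5*L)
38782 + (-901 + E(9, 11)) = 38782 + (-901 + (-50 + 5*9)) = 38782 + (-53*17 + (-50 + 45)) = 38782 + (-901 - 5) = 38782 - 906 = 37876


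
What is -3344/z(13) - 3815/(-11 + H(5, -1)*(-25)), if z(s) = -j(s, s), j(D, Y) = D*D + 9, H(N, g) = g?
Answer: -45161/178 ≈ -253.71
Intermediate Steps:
j(D, Y) = 9 + D**2 (j(D, Y) = D**2 + 9 = 9 + D**2)
z(s) = -9 - s**2 (z(s) = -(9 + s**2) = -9 - s**2)
-3344/z(13) - 3815/(-11 + H(5, -1)*(-25)) = -3344/(-9 - 1*13**2) - 3815/(-11 - 1*(-25)) = -3344/(-9 - 1*169) - 3815/(-11 + 25) = -3344/(-9 - 169) - 3815/14 = -3344/(-178) - 3815*1/14 = -3344*(-1/178) - 545/2 = 1672/89 - 545/2 = -45161/178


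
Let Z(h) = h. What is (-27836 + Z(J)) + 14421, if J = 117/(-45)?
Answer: -67088/5 ≈ -13418.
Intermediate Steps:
J = -13/5 (J = 117*(-1/45) = -13/5 ≈ -2.6000)
(-27836 + Z(J)) + 14421 = (-27836 - 13/5) + 14421 = -139193/5 + 14421 = -67088/5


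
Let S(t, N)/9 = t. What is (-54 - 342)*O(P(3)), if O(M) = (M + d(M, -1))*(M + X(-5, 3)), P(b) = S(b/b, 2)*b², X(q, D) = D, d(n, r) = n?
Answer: -5388768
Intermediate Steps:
S(t, N) = 9*t
P(b) = 9*b² (P(b) = (9*(b/b))*b² = (9*1)*b² = 9*b²)
O(M) = 2*M*(3 + M) (O(M) = (M + M)*(M + 3) = (2*M)*(3 + M) = 2*M*(3 + M))
(-54 - 342)*O(P(3)) = (-54 - 342)*(2*(9*3²)*(3 + 9*3²)) = -792*9*9*(3 + 9*9) = -792*81*(3 + 81) = -792*81*84 = -396*13608 = -5388768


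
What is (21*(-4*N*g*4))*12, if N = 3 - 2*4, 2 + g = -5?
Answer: -141120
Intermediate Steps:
g = -7 (g = -2 - 5 = -7)
N = -5 (N = 3 - 8 = -5)
(21*(-4*N*g*4))*12 = (21*(-4*(-5*(-7))*4))*12 = (21*(-140*4))*12 = (21*(-4*140))*12 = (21*(-560))*12 = -11760*12 = -141120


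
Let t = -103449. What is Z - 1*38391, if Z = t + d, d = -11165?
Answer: -153005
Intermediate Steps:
Z = -114614 (Z = -103449 - 11165 = -114614)
Z - 1*38391 = -114614 - 1*38391 = -114614 - 38391 = -153005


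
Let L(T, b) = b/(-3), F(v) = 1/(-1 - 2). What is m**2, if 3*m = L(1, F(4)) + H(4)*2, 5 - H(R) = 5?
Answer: 1/729 ≈ 0.0013717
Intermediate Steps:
F(v) = -1/3 (F(v) = 1/(-3) = -1/3)
H(R) = 0 (H(R) = 5 - 1*5 = 5 - 5 = 0)
L(T, b) = -b/3 (L(T, b) = b*(-1/3) = -b/3)
m = 1/27 (m = (-1/3*(-1/3) + 0*2)/3 = (1/9 + 0)/3 = (1/3)*(1/9) = 1/27 ≈ 0.037037)
m**2 = (1/27)**2 = 1/729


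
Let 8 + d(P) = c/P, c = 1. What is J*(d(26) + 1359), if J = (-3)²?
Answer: 316143/26 ≈ 12159.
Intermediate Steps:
J = 9
d(P) = -8 + 1/P
J*(d(26) + 1359) = 9*((-8 + 1/26) + 1359) = 9*(-207/26 + 1359) = 9*(35127/26) = 316143/26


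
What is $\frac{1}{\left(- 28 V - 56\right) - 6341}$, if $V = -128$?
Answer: $- \frac{1}{2813} \approx -0.00035549$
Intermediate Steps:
$\frac{1}{\left(- 28 V - 56\right) - 6341} = \frac{1}{\left(\left(-28\right) \left(-128\right) - 56\right) - 6341} = \frac{1}{\left(3584 - 56\right) - 6341} = \frac{1}{3528 - 6341} = \frac{1}{-2813} = - \frac{1}{2813}$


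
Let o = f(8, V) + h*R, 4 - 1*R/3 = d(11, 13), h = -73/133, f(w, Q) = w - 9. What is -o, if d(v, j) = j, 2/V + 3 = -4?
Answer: -1838/133 ≈ -13.820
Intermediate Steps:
V = -2/7 (V = 2/(-3 - 4) = 2/(-7) = 2*(-⅐) = -2/7 ≈ -0.28571)
f(w, Q) = -9 + w
h = -73/133 (h = -73*1/133 = -73/133 ≈ -0.54887)
R = -27 (R = 12 - 3*13 = 12 - 39 = -27)
o = 1838/133 (o = (-9 + 8) - 73/133*(-27) = -1 + 1971/133 = 1838/133 ≈ 13.820)
-o = -1*1838/133 = -1838/133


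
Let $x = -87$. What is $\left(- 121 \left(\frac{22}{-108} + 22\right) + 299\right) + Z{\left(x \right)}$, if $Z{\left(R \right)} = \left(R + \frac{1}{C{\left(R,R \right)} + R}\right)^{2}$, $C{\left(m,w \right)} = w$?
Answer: $\frac{475180141}{90828} \approx 5231.6$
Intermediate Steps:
$Z{\left(R \right)} = \left(R + \frac{1}{2 R}\right)^{2}$ ($Z{\left(R \right)} = \left(R + \frac{1}{R + R}\right)^{2} = \left(R + \frac{1}{2 R}\right)^{2}$)
$\left(- 121 \left(\frac{22}{-108} + 22\right) + 299\right) + Z{\left(x \right)} = \left(- 121 \left(\frac{22}{-108} + 22\right) + 299\right) + \frac{\left(1 + 2 \left(-87\right)^{2}\right)^{2}}{4 \cdot 7569} = \left(- 121 \left(22 \left(- \frac{1}{108}\right) + 22\right) + 299\right) + \frac{1}{4} \cdot \frac{1}{7569} \left(1 + 2 \cdot 7569\right)^{2} = \left(- 121 \left(- \frac{11}{54} + 22\right) + 299\right) + \frac{1}{4} \cdot \frac{1}{7569} \left(1 + 15138\right)^{2} = \left(\left(-121\right) \frac{1177}{54} + 299\right) + \frac{1}{4} \cdot \frac{1}{7569} \cdot 15139^{2} = \left(- \frac{142417}{54} + 299\right) + \frac{1}{4} \cdot \frac{1}{7569} \cdot 229189321 = - \frac{126271}{54} + \frac{229189321}{30276} = \frac{475180141}{90828}$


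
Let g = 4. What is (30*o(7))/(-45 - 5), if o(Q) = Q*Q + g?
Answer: -159/5 ≈ -31.800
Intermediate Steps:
o(Q) = 4 + Q² (o(Q) = Q*Q + 4 = Q² + 4 = 4 + Q²)
(30*o(7))/(-45 - 5) = (30*(4 + 7²))/(-45 - 5) = (30*(4 + 49))/(-50) = (30*53)*(-1/50) = 1590*(-1/50) = -159/5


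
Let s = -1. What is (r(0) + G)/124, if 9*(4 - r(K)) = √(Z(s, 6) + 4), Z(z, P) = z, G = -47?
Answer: -43/124 - √3/1116 ≈ -0.34833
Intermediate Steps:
r(K) = 4 - √3/9 (r(K) = 4 - √(-1 + 4)/9 = 4 - √3/9)
(r(0) + G)/124 = ((4 - √3/9) - 47)/124 = (-43 - √3/9)/124 = -43/124 - √3/1116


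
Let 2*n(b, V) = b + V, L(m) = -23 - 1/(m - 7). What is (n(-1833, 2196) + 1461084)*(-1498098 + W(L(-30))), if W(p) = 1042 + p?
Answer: -80942304597291/37 ≈ -2.1876e+12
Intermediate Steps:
L(m) = -23 - 1/(-7 + m)
n(b, V) = V/2 + b/2 (n(b, V) = (b + V)/2 = (V + b)/2 = V/2 + b/2)
(n(-1833, 2196) + 1461084)*(-1498098 + W(L(-30))) = (((1/2)*2196 + (1/2)*(-1833)) + 1461084)*(-1498098 + (1042 + (160 - 23*(-30))/(-7 - 30))) = ((1098 - 1833/2) + 1461084)*(-1498098 + (1042 + (160 + 690)/(-37))) = (363/2 + 1461084)*(-1498098 + (1042 - 1/37*850)) = 2922531*(-1498098 + (1042 - 850/37))/2 = 2922531*(-1498098 + 37704/37)/2 = (2922531/2)*(-55391922/37) = -80942304597291/37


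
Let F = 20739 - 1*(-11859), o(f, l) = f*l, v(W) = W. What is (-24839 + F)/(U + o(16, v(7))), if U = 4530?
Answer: 7759/4642 ≈ 1.6715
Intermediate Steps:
F = 32598 (F = 20739 + 11859 = 32598)
(-24839 + F)/(U + o(16, v(7))) = (-24839 + 32598)/(4530 + 16*7) = 7759/(4530 + 112) = 7759/4642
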